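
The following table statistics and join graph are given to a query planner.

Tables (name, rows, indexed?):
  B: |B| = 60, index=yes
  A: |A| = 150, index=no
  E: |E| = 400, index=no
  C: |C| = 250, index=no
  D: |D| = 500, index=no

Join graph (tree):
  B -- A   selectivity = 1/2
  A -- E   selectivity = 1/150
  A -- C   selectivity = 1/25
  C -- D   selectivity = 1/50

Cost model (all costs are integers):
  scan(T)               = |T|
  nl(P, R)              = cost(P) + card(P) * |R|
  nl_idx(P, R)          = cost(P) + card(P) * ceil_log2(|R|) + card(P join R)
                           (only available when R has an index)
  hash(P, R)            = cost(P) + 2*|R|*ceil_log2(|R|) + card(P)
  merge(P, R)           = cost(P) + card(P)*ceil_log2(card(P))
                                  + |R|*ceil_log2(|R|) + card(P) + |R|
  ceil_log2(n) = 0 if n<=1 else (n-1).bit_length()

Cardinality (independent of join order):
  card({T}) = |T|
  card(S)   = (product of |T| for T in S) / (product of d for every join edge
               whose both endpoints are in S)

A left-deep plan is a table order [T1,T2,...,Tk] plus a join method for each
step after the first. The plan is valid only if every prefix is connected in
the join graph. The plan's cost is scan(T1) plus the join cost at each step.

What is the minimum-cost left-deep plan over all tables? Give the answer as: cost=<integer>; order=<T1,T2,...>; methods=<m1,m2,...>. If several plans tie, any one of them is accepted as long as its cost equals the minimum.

cost=61320; order=E,A,C,D,B; methods=hash,hash,hash,hash

Selinger DP (subsets sized 1..n):
  {B}: scan cost=60, card=60
  {A}: scan cost=150, card=150
  {E}: scan cost=400, card=400
  {C}: scan cost=250, card=250
  {D}: scan cost=500, card=500
  {AB}: card=4500; try (B,hash)→1020, (A,merge)→1830, (B,merge)→1920, (A,hash)→2520, (B,nl_idx)→5550, (A,nl)→9060 …(+1); best=1020 via (B,hash)
  {AE}: card=400; try (A,hash)→3200, (E,merge)→5500, (A,merge)→5750, (E,hash)→7500, (E,nl)→60150, (A,nl)→60400; best=3200 via (A,hash)
  {AC}: card=1500; try (A,hash)→2900, (C,merge)→3750, (A,merge)→3850, (C,hash)→4300, (C,nl)→37650, (A,nl)→37750; best=2900 via (A,hash)
  {CD}: card=2500; try (C,hash)→5000, (D,merge)→7500, (C,merge)→7750, (D,hash)→9500, (D,nl)→125250, (C,nl)→125500; best=5000 via (C,hash)
  {ABE}: card=12000; try (B,hash)→4320, (B,merge)→7620, (E,hash)→12720, (B,nl_idx)→17600, (B,nl)→27200, (E,merge)→68020 …(+1); best=4320 via (B,hash)
  {ABC}: card=45000; try (B,hash)→5120, (C,hash)→9520, (B,merge)→21320, (B,nl_idx)→56900, (C,merge)→66270, (B,nl)→92900 …(+1); best=5120 via (B,hash)
  {ACE}: card=4000; try (C,hash)→7600, (C,merge)→9450, (E,hash)→11600, (E,merge)→24900, (C,nl)→103200, (E,nl)→602900; best=7600 via (C,hash)
  {ACD}: card=15000; try (A,hash)→9900, (D,hash)→13400, (D,merge)→25900, (A,merge)→38850, (A,nl)→380000, (D,nl)→752900; best=9900 via (A,hash)
  {ABCE}: card=120000; try (B,hash)→12320, (C,hash)→20320, (E,hash)→57320, (B,merge)→60020, (B,nl_idx)→151600, (C,merge)→186570 …(+4); best=12320 via (B,hash)
  {ABCD}: card=450000; try (B,hash)→25620, (D,hash)→59120, (B,merge)→235320, (B,nl_idx)→549900, (D,merge)→775120, (B,nl)→909900 …(+1); best=25620 via (B,hash)
  {ACDE}: card=40000; try (D,hash)→20600, (E,hash)→32100, (D,merge)→64600, (E,merge)→238900, (D,nl)→2007600, (E,nl)→6009900; best=20600 via (D,hash)
  {ABCDE}: card=1200000; try (B,hash)→61320, (D,hash)→141320, (E,hash)→482820, (B,merge)→701020, (B,nl_idx)→1460600, (D,merge)→2177320 …(+4); best=61320 via (B,hash)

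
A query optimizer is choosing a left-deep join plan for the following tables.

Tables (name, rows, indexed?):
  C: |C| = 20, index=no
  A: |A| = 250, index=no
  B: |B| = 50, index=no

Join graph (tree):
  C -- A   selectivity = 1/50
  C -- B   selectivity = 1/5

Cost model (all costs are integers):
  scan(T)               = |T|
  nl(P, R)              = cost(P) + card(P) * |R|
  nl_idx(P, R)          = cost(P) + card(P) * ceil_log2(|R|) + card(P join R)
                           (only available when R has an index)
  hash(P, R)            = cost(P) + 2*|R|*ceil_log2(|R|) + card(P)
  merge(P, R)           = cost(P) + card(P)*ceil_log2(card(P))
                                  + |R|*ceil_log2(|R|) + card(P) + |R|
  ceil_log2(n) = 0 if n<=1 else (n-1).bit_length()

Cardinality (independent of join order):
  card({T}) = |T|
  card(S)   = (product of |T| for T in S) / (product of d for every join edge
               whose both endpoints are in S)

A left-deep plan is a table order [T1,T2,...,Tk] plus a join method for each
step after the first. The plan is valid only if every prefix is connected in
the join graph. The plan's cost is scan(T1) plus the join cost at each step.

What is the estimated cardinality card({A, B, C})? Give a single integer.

1000

Tables in S: A(250), B(50), C(20)
Edges inside S: C-A(d=50), C-B(d=5)
numerator = 250 * 50 * 20 = 250000
denominator = 50 * 5 = 250
card(S) = 250000 / 250 = 1000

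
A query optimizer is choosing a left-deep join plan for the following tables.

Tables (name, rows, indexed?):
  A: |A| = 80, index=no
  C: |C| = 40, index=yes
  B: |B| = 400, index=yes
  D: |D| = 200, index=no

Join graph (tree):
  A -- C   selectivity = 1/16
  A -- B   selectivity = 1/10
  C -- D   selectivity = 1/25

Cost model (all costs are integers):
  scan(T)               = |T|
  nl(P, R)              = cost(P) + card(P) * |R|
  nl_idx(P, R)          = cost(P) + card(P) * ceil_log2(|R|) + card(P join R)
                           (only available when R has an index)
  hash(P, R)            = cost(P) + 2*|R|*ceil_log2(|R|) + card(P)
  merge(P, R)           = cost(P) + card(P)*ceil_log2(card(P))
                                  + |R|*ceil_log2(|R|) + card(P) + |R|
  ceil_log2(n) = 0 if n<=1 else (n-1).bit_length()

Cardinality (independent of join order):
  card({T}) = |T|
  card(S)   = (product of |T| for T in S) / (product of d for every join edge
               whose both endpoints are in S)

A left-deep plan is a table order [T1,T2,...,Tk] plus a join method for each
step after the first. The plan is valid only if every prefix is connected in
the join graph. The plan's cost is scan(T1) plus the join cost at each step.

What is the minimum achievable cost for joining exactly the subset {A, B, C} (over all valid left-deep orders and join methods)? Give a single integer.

Selinger DP over subsets of {A,B,C}:
  {A}: scan cost=80, card=80
  {C}: scan cost=40, card=40
  {B}: scan cost=400, card=400
  {AC}: card=200; try (C,hash)→640, (C,nl_idx)→760, (A,merge)→960, (C,merge)→1000, (A,hash)→1200, (A,nl)→3240 …(+1); best=640 via (C,hash)
  {AB}: card=3200; try (A,hash)→1920, (B,nl_idx)→4000, (B,merge)→4720, (A,merge)→5040, (B,hash)→7360, (B,nl)→32080 …(+1); best=1920 via (A,hash)
  {ABC}: card=8000; try (C,hash)→5600, (B,merge)→6440, (B,hash)→8040, (B,nl_idx)→10440, (C,nl_idx)→29120, (C,merge)→43800 …(+2); best=5600 via (C,hash)

5600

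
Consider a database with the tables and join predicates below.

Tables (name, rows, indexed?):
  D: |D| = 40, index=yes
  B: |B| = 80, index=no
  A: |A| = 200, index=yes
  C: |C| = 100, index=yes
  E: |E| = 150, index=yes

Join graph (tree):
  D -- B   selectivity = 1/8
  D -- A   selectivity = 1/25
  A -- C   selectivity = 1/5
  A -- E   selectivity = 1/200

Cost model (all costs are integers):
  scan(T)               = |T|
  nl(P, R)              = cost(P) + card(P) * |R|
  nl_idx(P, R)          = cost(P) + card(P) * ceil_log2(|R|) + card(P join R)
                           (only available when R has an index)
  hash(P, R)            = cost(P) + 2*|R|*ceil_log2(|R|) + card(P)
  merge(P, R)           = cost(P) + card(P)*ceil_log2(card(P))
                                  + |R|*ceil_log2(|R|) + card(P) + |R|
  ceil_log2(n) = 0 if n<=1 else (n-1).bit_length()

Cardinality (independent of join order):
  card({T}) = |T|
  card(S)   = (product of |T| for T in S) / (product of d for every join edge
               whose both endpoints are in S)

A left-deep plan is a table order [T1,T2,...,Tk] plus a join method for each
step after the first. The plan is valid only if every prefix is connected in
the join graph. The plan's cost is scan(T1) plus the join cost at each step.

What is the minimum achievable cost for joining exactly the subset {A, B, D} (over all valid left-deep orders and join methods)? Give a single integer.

Selinger DP over subsets of {A,B,D}:
  {D}: scan cost=40, card=40
  {B}: scan cost=80, card=80
  {A}: scan cost=200, card=200
  {BD}: card=400; try (D,hash)→640, (D,nl_idx)→960, (B,merge)→960, (D,merge)→1000, (B,hash)→1200, (B,nl)→3240 …(+1); best=640 via (D,hash)
  {AD}: card=320; try (A,nl_idx)→680, (D,hash)→880, (D,nl_idx)→1720, (A,merge)→2120, (D,merge)→2280, (A,hash)→3280 …(+2); best=680 via (A,nl_idx)
  {ABD}: card=3200; try (B,hash)→2120, (A,hash)→4240, (B,merge)→4520, (A,merge)→6440, (A,nl_idx)→7040, (B,nl)→26280 …(+1); best=2120 via (B,hash)

2120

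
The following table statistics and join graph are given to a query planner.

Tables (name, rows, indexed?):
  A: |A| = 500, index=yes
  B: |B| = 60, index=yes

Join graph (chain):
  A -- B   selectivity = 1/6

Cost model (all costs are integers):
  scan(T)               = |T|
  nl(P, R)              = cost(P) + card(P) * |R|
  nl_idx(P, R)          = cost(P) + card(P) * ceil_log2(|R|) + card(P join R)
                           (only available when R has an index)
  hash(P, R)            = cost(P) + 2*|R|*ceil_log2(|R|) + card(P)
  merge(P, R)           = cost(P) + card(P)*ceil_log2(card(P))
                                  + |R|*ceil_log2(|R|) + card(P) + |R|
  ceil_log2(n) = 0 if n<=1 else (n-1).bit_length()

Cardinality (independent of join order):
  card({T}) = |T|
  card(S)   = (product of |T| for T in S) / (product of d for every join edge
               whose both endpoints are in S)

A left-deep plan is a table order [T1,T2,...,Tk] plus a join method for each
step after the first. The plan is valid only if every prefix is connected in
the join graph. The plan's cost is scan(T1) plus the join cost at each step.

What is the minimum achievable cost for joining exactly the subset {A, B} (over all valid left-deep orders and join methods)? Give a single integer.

Selinger DP over subsets of {A,B}:
  {A}: scan cost=500, card=500
  {B}: scan cost=60, card=60
  {AB}: card=5000; try (B,hash)→1720, (A,merge)→5480, (A,nl_idx)→5600, (B,merge)→5920, (B,nl_idx)→8500, (A,hash)→9120 …(+2); best=1720 via (B,hash)

1720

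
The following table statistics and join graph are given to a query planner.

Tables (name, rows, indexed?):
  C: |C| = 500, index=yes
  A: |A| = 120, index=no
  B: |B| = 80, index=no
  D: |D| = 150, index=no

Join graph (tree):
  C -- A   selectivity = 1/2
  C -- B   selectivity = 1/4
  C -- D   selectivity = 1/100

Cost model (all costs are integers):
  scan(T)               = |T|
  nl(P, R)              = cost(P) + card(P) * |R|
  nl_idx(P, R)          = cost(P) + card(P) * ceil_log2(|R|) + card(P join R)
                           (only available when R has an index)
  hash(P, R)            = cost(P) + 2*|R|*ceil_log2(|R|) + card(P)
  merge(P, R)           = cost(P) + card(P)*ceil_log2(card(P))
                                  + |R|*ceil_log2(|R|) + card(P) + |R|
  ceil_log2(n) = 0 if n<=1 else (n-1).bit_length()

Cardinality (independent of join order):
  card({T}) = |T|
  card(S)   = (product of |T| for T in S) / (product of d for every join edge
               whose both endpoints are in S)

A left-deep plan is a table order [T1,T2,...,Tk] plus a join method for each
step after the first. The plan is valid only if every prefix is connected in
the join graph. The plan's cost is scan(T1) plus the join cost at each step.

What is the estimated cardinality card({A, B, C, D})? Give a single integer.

Tables in S: A(120), B(80), C(500), D(150)
Edges inside S: C-A(d=2), C-B(d=4), C-D(d=100)
numerator = 120 * 80 * 500 * 150 = 720000000
denominator = 2 * 4 * 100 = 800
card(S) = 720000000 / 800 = 900000

900000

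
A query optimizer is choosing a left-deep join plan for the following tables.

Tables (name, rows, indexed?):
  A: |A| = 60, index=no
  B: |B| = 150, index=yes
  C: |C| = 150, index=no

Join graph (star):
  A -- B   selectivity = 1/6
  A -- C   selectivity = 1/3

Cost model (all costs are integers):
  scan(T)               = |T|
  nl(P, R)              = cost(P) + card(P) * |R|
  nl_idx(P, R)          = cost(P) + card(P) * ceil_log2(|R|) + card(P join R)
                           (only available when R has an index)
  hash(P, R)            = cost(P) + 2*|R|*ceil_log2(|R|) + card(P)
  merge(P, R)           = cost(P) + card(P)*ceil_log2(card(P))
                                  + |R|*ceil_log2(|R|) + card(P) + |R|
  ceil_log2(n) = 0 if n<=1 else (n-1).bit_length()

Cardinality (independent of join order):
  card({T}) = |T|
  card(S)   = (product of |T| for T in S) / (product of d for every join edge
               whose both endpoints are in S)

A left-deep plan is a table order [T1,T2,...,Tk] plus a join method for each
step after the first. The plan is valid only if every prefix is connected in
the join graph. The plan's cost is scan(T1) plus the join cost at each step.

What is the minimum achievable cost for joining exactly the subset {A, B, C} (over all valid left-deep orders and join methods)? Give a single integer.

4920

Selinger DP over subsets of {A,B,C}:
  {A}: scan cost=60, card=60
  {B}: scan cost=150, card=150
  {C}: scan cost=150, card=150
  {AB}: card=1500; try (A,hash)→1020, (B,merge)→1830, (A,merge)→1920, (B,nl_idx)→2040, (B,hash)→2520, (B,nl)→9060 …(+1); best=1020 via (A,hash)
  {AC}: card=3000; try (A,hash)→1020, (C,merge)→1830, (A,merge)→1920, (C,hash)→2520, (C,nl)→9060, (A,nl)→9150; best=1020 via (A,hash)
  {ABC}: card=75000; try (C,hash)→4920, (B,hash)→6420, (C,merge)→20370, (B,merge)→41370, (B,nl_idx)→100020, (C,nl)→226020 …(+1); best=4920 via (C,hash)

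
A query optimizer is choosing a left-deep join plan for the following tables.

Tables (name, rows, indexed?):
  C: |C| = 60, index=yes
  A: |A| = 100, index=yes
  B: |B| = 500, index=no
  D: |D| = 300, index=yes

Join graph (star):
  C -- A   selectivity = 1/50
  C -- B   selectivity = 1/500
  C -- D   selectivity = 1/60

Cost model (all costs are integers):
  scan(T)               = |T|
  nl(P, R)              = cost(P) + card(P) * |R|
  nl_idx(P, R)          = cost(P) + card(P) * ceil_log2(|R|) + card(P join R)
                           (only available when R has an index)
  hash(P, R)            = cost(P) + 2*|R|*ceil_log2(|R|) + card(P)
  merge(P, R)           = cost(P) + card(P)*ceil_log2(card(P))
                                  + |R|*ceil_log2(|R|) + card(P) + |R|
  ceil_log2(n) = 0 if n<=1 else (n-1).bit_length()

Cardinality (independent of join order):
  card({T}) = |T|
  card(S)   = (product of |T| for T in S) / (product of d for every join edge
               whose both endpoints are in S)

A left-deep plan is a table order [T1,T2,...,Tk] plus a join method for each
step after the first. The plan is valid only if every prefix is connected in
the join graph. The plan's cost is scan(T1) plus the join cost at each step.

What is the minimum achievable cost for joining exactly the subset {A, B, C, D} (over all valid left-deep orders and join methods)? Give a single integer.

3940

Selinger DP over subsets of {A,B,C,D}:
  {C}: scan cost=60, card=60
  {A}: scan cost=100, card=100
  {B}: scan cost=500, card=500
  {D}: scan cost=300, card=300
  {AC}: card=120; try (A,nl_idx)→600, (C,nl_idx)→820, (C,hash)→920, (A,merge)→1280, (C,merge)→1320, (A,hash)→1520 …(+2); best=600 via (A,nl_idx)
  {BC}: card=60; try (C,hash)→1720, (C,nl_idx)→3560, (B,merge)→5480, (C,merge)→5920, (B,hash)→9120, (B,nl)→30060 …(+1); best=1720 via (C,hash)
  {CD}: card=300; try (D,nl_idx)→900, (C,hash)→1320, (C,nl_idx)→2400, (D,merge)→3480, (C,merge)→3720, (D,hash)→5520 …(+2); best=900 via (D,nl_idx)
  {ABC}: card=120; try (A,nl_idx)→2260, (A,merge)→2940, (A,hash)→3180, (B,merge)→6560, (A,nl)→7720, (B,hash)→9720 …(+1); best=2260 via (A,nl_idx)
  {ACD}: card=600; try (D,nl_idx)→2280, (A,hash)→2600, (A,nl_idx)→3600, (D,merge)→4560, (A,merge)→4700, (D,hash)→6120 …(+2); best=2280 via (D,nl_idx)
  {BCD}: card=300; try (D,nl_idx)→2560, (D,merge)→5140, (D,hash)→7180, (B,merge)→8900, (B,hash)→10200, (D,nl)→19720 …(+1); best=2560 via (D,nl_idx)
  {ABCD}: card=600; try (D,nl_idx)→3940, (A,hash)→4260, (A,nl_idx)→5260, (D,merge)→6220, (A,merge)→6360, (D,hash)→7780 …(+5); best=3940 via (D,nl_idx)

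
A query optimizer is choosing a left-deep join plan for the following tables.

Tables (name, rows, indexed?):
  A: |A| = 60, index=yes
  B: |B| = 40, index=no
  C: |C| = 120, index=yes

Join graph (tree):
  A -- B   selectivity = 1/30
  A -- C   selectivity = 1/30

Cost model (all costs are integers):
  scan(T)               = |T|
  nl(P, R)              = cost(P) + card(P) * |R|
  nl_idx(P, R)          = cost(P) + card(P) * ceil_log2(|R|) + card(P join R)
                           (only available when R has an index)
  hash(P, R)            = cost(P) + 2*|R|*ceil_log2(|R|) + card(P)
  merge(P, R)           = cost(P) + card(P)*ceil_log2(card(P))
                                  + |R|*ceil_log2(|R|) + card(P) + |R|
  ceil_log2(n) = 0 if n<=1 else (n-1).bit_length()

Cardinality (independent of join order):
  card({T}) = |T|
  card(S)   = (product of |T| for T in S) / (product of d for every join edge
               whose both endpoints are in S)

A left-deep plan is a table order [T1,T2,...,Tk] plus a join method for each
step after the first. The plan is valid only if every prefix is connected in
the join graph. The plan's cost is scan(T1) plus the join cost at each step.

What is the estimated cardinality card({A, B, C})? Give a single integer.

320

Tables in S: A(60), B(40), C(120)
Edges inside S: A-B(d=30), A-C(d=30)
numerator = 60 * 40 * 120 = 288000
denominator = 30 * 30 = 900
card(S) = 288000 / 900 = 320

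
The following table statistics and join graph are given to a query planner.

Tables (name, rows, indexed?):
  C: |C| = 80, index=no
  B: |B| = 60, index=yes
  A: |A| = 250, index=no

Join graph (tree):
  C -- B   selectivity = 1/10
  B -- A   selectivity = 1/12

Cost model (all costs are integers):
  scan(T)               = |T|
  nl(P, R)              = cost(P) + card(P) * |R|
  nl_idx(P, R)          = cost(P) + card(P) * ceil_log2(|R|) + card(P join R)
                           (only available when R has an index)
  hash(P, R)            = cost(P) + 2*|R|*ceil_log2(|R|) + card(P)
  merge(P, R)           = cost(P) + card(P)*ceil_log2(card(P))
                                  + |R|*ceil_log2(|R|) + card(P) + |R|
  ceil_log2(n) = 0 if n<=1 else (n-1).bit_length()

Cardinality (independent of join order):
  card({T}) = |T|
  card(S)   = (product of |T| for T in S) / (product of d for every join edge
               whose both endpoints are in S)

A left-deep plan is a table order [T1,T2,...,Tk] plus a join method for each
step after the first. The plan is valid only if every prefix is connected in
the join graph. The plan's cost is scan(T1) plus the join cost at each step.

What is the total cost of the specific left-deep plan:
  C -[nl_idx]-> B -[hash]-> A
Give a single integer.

step 1: scan C: cost=80, card=80
step 2: join B via nl_idx
    card(P join B) = 80*60/(10) = 480
    cost = 80 + 80*6 + 480 = 1040
step 3: join A via hash
    card(P join A) = 480*250/(12) = 10000
    cost = 1040 + 2*250*8 + 480 = 5520

5520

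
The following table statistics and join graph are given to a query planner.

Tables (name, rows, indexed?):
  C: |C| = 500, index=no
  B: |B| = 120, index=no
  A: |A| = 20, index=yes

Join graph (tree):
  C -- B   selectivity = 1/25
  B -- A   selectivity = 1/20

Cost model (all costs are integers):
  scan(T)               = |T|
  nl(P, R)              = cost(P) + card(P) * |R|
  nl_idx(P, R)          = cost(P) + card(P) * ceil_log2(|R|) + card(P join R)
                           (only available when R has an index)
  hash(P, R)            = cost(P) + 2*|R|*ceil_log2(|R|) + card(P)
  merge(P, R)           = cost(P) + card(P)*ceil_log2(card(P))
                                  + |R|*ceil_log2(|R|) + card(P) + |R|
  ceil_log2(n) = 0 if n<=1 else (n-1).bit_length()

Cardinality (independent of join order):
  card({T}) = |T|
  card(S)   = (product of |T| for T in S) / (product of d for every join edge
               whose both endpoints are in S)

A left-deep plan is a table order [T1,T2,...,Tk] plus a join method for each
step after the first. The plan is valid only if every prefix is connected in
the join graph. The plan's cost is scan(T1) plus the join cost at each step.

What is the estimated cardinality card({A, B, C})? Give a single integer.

Tables in S: A(20), B(120), C(500)
Edges inside S: C-B(d=25), B-A(d=20)
numerator = 20 * 120 * 500 = 1200000
denominator = 25 * 20 = 500
card(S) = 1200000 / 500 = 2400

2400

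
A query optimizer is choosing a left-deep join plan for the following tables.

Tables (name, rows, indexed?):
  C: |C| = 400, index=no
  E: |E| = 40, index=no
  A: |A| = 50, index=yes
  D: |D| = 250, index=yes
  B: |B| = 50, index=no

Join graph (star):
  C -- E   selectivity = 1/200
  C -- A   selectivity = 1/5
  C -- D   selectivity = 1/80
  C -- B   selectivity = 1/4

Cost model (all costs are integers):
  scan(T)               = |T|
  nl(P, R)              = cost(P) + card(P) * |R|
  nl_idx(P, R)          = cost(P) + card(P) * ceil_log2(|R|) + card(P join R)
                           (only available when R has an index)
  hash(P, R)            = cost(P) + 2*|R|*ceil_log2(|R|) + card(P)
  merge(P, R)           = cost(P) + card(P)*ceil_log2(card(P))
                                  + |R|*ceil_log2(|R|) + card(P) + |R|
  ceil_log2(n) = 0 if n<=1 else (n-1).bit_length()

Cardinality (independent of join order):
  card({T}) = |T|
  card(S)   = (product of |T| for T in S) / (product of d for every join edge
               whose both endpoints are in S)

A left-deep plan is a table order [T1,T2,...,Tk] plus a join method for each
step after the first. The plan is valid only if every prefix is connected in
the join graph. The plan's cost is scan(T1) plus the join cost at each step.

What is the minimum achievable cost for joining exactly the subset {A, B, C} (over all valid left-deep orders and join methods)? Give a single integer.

Selinger DP over subsets of {A,B,C}:
  {C}: scan cost=400, card=400
  {A}: scan cost=50, card=50
  {B}: scan cost=50, card=50
  {AC}: card=4000; try (A,hash)→1400, (C,merge)→4400, (A,merge)→4750, (A,nl_idx)→6800, (C,hash)→7300, (C,nl)→20050 …(+1); best=1400 via (A,hash)
  {BC}: card=5000; try (B,hash)→1400, (C,merge)→4400, (B,merge)→4750, (C,hash)→7300, (C,nl)→20050, (B,nl)→20400; best=1400 via (B,hash)
  {ABC}: card=50000; try (B,hash)→6000, (A,hash)→7000, (B,merge)→53750, (A,merge)→71750, (A,nl_idx)→81400, (B,nl)→201400 …(+1); best=6000 via (B,hash)

6000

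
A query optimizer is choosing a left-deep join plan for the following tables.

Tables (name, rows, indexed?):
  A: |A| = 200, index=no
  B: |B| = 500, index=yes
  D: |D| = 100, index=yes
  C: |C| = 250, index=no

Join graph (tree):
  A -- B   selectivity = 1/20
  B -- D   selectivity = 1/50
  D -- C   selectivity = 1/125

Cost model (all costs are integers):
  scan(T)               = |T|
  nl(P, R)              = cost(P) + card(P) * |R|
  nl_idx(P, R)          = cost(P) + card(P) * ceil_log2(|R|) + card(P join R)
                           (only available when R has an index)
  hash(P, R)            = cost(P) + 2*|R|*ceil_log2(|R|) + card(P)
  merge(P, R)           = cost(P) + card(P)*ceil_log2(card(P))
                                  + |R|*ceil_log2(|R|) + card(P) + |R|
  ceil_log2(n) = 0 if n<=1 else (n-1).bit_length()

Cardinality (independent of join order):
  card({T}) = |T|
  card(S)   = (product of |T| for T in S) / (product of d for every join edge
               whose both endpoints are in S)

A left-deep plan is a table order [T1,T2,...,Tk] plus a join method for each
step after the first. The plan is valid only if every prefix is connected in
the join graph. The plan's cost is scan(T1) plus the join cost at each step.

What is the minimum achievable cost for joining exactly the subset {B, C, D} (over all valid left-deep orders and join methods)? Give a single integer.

5700

Selinger DP over subsets of {B,C,D}:
  {B}: scan cost=500, card=500
  {D}: scan cost=100, card=100
  {C}: scan cost=250, card=250
  {BD}: card=1000; try (B,nl_idx)→2000, (D,hash)→2400, (D,nl_idx)→5000, (B,merge)→5900, (D,merge)→6300, (B,hash)→9200 …(+2); best=2000 via (B,nl_idx)
  {CD}: card=200; try (D,hash)→1900, (D,nl_idx)→2200, (C,merge)→3150, (D,merge)→3300, (C,hash)→4200, (C,nl)→25100 …(+1); best=1900 via (D,hash)
  {BCD}: card=2000; try (B,nl_idx)→5700, (C,hash)→7000, (B,merge)→8700, (B,hash)→11100, (C,merge)→15250, (B,nl)→101900 …(+1); best=5700 via (B,nl_idx)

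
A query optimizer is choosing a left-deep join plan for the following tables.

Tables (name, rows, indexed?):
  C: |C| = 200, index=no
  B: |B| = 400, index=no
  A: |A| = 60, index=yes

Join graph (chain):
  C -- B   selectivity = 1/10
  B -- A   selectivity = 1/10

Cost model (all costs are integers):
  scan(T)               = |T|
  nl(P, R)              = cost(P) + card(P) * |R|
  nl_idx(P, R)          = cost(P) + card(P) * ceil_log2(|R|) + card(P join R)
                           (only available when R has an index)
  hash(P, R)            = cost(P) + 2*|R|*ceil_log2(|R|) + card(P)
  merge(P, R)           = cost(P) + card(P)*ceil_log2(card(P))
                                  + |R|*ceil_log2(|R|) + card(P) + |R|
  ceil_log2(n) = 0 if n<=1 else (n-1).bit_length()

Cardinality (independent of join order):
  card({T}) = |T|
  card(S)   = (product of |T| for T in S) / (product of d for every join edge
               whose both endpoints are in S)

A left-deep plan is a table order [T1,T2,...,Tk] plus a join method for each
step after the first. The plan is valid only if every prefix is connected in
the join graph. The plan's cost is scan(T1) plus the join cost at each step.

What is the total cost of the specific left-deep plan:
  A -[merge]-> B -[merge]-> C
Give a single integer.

step 1: scan A: cost=60, card=60
step 2: join B via merge
    card(P join B) = 60*400/(10) = 2400
    cost = 60 + 60*6 + 400*9 + 60 + 400 = 4480
step 3: join C via merge
    card(P join C) = 2400*200/(10) = 48000
    cost = 4480 + 2400*12 + 200*8 + 2400 + 200 = 37480

37480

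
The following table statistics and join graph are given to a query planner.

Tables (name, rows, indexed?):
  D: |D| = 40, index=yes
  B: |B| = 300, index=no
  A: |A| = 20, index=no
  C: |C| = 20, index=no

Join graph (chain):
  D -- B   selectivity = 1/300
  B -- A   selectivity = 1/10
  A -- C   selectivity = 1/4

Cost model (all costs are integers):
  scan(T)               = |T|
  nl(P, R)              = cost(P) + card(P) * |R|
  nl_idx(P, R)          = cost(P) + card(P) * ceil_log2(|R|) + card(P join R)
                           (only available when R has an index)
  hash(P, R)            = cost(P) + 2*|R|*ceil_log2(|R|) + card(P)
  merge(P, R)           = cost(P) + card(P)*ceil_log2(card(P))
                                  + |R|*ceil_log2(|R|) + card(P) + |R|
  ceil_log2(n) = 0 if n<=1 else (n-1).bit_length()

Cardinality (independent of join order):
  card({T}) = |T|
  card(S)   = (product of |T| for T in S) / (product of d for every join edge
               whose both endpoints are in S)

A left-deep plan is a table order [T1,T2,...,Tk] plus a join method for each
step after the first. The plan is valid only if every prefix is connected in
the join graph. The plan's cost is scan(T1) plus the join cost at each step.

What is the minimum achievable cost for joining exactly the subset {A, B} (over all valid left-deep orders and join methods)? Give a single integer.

800

Selinger DP over subsets of {A,B}:
  {B}: scan cost=300, card=300
  {A}: scan cost=20, card=20
  {AB}: card=600; try (A,hash)→800, (B,merge)→3140, (A,merge)→3420, (B,hash)→5440, (B,nl)→6020, (A,nl)→6300; best=800 via (A,hash)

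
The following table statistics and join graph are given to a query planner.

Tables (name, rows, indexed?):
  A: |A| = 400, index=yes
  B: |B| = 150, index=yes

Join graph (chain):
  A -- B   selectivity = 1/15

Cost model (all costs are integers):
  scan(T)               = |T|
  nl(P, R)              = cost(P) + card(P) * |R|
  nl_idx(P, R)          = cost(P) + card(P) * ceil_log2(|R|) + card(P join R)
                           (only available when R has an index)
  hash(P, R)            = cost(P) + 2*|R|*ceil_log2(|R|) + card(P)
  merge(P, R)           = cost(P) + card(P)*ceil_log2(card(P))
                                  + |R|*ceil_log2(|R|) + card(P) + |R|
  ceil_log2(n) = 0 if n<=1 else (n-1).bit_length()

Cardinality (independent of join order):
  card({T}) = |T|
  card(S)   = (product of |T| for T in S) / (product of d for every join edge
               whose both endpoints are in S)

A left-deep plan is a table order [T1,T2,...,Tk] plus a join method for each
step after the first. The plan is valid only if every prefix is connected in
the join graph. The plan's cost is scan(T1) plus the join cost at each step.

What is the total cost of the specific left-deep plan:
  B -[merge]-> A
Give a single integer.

5500

step 1: scan B: cost=150, card=150
step 2: join A via merge
    card(P join A) = 150*400/(15) = 4000
    cost = 150 + 150*8 + 400*9 + 150 + 400 = 5500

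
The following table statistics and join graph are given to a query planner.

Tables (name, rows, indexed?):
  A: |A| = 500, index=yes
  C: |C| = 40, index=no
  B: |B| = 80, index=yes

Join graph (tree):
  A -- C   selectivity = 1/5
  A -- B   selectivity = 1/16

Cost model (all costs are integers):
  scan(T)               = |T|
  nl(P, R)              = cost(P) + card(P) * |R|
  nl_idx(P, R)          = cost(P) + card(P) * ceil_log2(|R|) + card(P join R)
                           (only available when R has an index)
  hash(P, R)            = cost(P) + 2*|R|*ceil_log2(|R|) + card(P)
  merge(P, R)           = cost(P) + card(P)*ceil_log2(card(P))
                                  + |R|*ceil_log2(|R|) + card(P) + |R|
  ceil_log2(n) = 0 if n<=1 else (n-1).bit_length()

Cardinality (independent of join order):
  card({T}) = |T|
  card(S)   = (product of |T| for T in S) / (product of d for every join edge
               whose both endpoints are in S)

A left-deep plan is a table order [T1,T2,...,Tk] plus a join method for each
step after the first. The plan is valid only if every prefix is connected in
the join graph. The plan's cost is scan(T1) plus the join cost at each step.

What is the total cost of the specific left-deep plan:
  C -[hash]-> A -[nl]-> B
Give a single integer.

step 1: scan C: cost=40, card=40
step 2: join A via hash
    card(P join A) = 40*500/(5) = 4000
    cost = 40 + 2*500*9 + 40 = 9080
step 3: join B via nl
    card(P join B) = 4000*80/(16) = 20000
    cost = 9080 + 4000*80 = 329080

329080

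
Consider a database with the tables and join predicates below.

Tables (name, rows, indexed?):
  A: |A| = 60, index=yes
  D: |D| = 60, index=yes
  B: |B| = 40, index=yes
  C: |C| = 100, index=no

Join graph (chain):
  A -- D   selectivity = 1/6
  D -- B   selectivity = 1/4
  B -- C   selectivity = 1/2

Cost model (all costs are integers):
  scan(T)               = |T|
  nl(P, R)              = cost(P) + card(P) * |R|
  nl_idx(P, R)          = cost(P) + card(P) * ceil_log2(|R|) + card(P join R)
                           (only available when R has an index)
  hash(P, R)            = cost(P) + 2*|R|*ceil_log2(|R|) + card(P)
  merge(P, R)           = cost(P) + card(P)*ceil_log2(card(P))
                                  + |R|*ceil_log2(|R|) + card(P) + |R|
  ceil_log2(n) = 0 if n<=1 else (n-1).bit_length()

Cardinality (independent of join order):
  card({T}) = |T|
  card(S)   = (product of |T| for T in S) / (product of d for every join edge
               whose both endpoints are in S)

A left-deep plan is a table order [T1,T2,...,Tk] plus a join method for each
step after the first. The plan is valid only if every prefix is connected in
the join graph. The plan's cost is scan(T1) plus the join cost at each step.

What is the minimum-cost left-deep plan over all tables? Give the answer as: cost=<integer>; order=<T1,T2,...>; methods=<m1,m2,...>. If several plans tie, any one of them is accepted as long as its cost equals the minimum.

cost=9320; order=A,D,B,C; methods=hash,hash,hash

Selinger DP (subsets sized 1..n):
  {A}: scan cost=60, card=60
  {D}: scan cost=60, card=60
  {B}: scan cost=40, card=40
  {C}: scan cost=100, card=100
  {AD}: card=600; try (D,hash)→840, (A,hash)→840, (D,merge)→900, (A,merge)→900, (D,nl_idx)→1020, (A,nl_idx)→1020 …(+2); best=840 via (D,hash)
  {BD}: card=600; try (B,hash)→600, (D,merge)→740, (B,merge)→760, (D,hash)→800, (D,nl_idx)→880, (B,nl_idx)→1020 …(+2); best=600 via (B,hash)
  {BC}: card=2000; try (B,hash)→680, (C,merge)→1120, (B,merge)→1180, (C,hash)→1480, (B,nl_idx)→2700, (C,nl)→4040 …(+1); best=680 via (B,hash)
  {ABD}: card=6000; try (B,hash)→1920, (A,hash)→1920, (A,merge)→7620, (B,merge)→7720, (A,nl_idx)→10200, (B,nl_idx)→10440 …(+2); best=1920 via (B,hash)
  {BCD}: card=30000; try (C,hash)→2600, (D,hash)→3400, (C,merge)→8000, (D,merge)→25100, (D,nl_idx)→42680, (C,nl)→60600 …(+1); best=2600 via (C,hash)
  {ABCD}: card=300000; try (C,hash)→9320, (A,hash)→33320, (C,merge)→86720, (A,nl_idx)→482600, (A,merge)→483020, (C,nl)→601920 …(+1); best=9320 via (C,hash)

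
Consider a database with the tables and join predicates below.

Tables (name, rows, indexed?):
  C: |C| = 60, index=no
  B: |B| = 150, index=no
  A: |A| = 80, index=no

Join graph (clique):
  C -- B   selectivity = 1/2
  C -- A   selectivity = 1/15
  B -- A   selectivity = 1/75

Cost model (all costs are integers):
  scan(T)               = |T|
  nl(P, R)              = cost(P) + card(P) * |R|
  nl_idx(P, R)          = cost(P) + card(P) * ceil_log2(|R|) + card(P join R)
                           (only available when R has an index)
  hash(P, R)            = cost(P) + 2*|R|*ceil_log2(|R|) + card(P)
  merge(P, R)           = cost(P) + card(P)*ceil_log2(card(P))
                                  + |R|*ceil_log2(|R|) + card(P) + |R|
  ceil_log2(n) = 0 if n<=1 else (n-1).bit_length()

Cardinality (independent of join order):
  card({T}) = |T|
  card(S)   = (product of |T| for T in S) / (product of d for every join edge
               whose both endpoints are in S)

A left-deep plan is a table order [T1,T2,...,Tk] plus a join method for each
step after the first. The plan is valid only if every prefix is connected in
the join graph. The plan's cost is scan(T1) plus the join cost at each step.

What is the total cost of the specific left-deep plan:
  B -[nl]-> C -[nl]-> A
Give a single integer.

step 1: scan B: cost=150, card=150
step 2: join C via nl
    card(P join C) = 150*60/(2) = 4500
    cost = 150 + 150*60 = 9150
step 3: join A via nl
    card(P join A) = 4500*80/(15*75) = 320
    cost = 9150 + 4500*80 = 369150

369150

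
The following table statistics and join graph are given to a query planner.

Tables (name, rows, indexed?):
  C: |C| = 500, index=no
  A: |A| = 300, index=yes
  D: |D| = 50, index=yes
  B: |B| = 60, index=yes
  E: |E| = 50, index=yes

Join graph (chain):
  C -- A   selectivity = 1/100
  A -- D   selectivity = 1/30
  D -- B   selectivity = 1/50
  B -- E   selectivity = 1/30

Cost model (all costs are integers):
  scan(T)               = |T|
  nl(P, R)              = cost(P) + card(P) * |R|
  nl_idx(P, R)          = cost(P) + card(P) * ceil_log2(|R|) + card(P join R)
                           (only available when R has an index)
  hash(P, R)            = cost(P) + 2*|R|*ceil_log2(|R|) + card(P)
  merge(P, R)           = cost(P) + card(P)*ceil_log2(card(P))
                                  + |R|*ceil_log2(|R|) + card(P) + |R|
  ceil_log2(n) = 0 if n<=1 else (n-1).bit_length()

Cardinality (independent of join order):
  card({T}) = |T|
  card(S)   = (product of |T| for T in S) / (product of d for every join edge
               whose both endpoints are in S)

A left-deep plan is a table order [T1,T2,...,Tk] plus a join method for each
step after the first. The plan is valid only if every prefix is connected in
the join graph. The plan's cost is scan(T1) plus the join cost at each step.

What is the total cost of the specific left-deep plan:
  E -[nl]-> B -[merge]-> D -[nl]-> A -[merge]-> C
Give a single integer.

50200

step 1: scan E: cost=50, card=50
step 2: join B via nl
    card(P join B) = 50*60/(30) = 100
    cost = 50 + 50*60 = 3050
step 3: join D via merge
    card(P join D) = 100*50/(50) = 100
    cost = 3050 + 100*7 + 50*6 + 100 + 50 = 4200
step 4: join A via nl
    card(P join A) = 100*300/(30) = 1000
    cost = 4200 + 100*300 = 34200
step 5: join C via merge
    card(P join C) = 1000*500/(100) = 5000
    cost = 34200 + 1000*10 + 500*9 + 1000 + 500 = 50200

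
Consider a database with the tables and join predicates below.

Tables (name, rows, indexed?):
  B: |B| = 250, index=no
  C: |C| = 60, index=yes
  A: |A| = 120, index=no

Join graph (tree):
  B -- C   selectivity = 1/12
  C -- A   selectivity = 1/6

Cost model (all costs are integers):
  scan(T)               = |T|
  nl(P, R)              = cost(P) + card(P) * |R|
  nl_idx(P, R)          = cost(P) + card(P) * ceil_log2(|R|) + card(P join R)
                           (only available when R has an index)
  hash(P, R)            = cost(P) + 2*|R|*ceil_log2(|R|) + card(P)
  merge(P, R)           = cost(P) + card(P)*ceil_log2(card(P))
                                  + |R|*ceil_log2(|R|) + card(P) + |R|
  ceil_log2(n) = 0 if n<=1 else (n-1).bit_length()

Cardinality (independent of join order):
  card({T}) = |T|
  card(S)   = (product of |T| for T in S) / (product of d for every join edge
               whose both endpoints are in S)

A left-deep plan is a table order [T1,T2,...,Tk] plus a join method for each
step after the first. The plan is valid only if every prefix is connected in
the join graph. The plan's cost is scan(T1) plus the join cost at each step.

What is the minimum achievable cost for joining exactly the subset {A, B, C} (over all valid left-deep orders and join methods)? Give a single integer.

Selinger DP over subsets of {A,B,C}:
  {B}: scan cost=250, card=250
  {C}: scan cost=60, card=60
  {A}: scan cost=120, card=120
  {BC}: card=1250; try (C,hash)→1220, (B,merge)→2730, (C,merge)→2920, (C,nl_idx)→3000, (B,hash)→4120, (B,nl)→15060 …(+1); best=1220 via (C,hash)
  {AC}: card=1200; try (C,hash)→960, (A,merge)→1440, (C,merge)→1500, (A,hash)→1800, (C,nl_idx)→2040, (A,nl)→7260 …(+1); best=960 via (C,hash)
  {ABC}: card=25000; try (A,hash)→4150, (B,hash)→6160, (A,merge)→17180, (B,merge)→17610, (A,nl)→151220, (B,nl)→300960; best=4150 via (A,hash)

4150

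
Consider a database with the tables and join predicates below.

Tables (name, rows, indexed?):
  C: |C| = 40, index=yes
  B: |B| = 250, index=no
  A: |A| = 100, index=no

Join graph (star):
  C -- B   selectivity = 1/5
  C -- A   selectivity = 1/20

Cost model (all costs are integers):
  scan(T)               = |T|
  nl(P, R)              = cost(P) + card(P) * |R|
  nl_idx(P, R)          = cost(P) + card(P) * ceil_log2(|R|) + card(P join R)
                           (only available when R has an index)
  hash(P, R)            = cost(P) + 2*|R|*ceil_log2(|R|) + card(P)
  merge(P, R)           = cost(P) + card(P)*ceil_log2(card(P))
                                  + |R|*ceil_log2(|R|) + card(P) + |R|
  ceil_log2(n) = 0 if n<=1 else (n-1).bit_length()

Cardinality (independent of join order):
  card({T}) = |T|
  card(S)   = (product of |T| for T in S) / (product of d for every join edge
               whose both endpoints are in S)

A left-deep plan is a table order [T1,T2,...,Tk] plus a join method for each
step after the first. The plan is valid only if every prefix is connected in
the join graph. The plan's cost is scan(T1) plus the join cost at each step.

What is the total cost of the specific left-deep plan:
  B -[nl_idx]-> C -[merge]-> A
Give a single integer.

28550

step 1: scan B: cost=250, card=250
step 2: join C via nl_idx
    card(P join C) = 250*40/(5) = 2000
    cost = 250 + 250*6 + 2000 = 3750
step 3: join A via merge
    card(P join A) = 2000*100/(20) = 10000
    cost = 3750 + 2000*11 + 100*7 + 2000 + 100 = 28550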